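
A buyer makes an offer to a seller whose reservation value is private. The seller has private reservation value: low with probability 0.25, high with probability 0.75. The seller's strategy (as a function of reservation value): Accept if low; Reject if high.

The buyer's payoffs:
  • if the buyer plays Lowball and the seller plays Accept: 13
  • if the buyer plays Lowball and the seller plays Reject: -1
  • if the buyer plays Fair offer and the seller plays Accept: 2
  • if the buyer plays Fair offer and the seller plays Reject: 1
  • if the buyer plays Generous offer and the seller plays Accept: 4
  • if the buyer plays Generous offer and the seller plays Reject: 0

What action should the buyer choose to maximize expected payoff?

Compute the buyer's expected payoff for each action, taking the expectation over the seller's type.
E[Lowball] = 0.25·(13) + 0.75·(-1) = 2.5
E[Fair offer] = 0.25·(2) + 0.75·(1) = 1.25
E[Generous offer] = 0.25·(4) + 0.75·(0) = 1
Best response: Lowball (2.5 is the largest).

Lowball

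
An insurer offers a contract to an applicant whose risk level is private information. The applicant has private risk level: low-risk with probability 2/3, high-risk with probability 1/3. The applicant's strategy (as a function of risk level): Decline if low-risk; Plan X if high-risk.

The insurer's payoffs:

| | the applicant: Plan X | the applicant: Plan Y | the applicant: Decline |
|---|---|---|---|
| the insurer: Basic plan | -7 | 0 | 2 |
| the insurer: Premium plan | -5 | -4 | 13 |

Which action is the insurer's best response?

E[Basic plan] = 2/3·(2) + 1/3·(-7) = -1
E[Premium plan] = 2/3·(13) + 1/3·(-5) = 7
Best response: Premium plan (7 is the largest).

Premium plan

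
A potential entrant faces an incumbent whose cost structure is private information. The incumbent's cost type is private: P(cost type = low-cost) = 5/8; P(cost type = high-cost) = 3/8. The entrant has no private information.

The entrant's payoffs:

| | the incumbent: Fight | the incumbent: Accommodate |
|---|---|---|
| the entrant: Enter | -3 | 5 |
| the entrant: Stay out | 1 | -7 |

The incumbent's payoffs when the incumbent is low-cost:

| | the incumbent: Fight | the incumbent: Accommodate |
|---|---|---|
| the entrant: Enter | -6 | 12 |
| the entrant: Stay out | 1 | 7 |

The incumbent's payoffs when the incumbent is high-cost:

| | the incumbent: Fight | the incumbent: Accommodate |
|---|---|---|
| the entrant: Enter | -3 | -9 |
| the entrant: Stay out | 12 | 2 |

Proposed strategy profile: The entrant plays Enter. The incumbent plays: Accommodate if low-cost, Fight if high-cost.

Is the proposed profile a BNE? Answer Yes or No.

Yes

The entrant plays Enter: E[Enter] = 5/8·(5) + 3/8·(-3) = 2; E[Stay out] = -4. Best-responding. ✓
The incumbent (cost type low-cost), facing Enter: Fight gives -6, Accommodate gives 12. Proposed Accommodate is best. ✓
The incumbent (cost type high-cost), facing Enter: Fight gives -3, Accommodate gives -9. Proposed Fight is best. ✓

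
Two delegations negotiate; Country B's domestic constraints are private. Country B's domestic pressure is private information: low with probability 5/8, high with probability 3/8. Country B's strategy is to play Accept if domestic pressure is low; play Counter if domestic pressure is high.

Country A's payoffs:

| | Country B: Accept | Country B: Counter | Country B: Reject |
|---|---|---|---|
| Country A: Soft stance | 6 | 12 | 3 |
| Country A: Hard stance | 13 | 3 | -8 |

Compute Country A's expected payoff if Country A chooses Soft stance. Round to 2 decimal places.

8.25

Take the expectation over Country B's domestic pressure, weighting each type's action by its prior probability.
E[Soft stance] = 5/8·6 + 3/8·12 = 15/4 + 9/2 = 33/4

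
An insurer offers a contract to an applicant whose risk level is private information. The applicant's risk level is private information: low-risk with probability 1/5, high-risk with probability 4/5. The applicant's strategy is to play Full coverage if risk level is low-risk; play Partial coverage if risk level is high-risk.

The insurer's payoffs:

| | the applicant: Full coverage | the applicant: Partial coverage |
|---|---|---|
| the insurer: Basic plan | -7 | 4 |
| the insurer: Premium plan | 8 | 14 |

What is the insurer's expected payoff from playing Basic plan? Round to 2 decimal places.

Take the expectation over the applicant's risk level, weighting each type's action by its prior probability.
E[Basic plan] = 1/5·(-7) + 4/5·4 = (-7/5) + 16/5 = 9/5

1.80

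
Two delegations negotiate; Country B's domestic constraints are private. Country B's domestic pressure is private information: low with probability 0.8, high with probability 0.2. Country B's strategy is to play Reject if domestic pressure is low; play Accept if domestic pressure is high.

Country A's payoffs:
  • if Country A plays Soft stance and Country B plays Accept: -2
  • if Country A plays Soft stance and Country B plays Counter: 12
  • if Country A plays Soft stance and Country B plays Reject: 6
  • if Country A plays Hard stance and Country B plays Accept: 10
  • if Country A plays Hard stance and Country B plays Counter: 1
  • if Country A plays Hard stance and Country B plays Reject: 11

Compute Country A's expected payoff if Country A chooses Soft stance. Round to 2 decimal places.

4.40

Take the expectation over Country B's domestic pressure, weighting each type's action by its prior probability.
E[Soft stance] = 0.8·6 + 0.2·(-2) = 4.8 + (-0.4) = 4.4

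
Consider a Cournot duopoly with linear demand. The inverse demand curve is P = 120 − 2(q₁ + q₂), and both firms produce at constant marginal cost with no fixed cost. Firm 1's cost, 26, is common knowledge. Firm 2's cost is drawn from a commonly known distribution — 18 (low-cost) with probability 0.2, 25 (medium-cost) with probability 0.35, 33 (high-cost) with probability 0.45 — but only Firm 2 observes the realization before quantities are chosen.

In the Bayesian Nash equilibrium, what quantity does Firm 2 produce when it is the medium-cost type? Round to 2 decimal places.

Type-c best response for Firm 2: q₂(c) = (120 − c)/4 − q₁/2.
Firm 1 maximizes expected profit; its first-order condition is 120 − 4q₁ − 2E[q₂] − 26 = 0.
Substituting E[q₂] and solving: E[c₂] = 27.2, so q₁ = (120 − 2·26 + 27.2)/6 = 15.8667.
q₂(medium-cost) = (120 − 25 − 2·15.8667)/4 = 15.8167.

15.82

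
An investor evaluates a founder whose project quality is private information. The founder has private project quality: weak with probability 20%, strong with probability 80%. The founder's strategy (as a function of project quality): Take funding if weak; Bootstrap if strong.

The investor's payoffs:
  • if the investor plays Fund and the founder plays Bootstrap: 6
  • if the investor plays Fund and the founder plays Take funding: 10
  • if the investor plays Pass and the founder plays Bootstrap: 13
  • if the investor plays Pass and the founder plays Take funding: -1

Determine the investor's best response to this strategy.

E[Fund] = 0.2·(10) + 0.8·(6) = 6.8
E[Pass] = 0.2·(-1) + 0.8·(13) = 10.2
Best response: Pass (10.2 is the largest).

Pass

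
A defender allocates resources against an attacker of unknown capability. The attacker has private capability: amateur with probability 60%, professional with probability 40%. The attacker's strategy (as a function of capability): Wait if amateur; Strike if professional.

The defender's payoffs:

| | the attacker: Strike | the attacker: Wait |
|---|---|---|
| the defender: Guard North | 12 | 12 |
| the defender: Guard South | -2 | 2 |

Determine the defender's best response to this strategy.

Guard North

Compute the defender's expected payoff for each action, taking the expectation over the attacker's type.
E[Guard North] = 0.6·(12) + 0.4·(12) = 12
E[Guard South] = 0.6·(2) + 0.4·(-2) = 0.4
Best response: Guard North (12 is the largest).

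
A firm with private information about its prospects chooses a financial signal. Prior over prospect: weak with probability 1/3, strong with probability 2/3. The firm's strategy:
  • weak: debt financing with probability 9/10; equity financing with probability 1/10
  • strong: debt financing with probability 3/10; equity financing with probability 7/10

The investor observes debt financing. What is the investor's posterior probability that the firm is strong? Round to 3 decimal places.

0.400

P(debt financing) = (1/3)·(9/10) + (2/3)·(3/10) = 1/2
P(strong | debt financing) = ((2/3)·(3/10)) / (1/2) = (1/5) / (1/2) = 2/5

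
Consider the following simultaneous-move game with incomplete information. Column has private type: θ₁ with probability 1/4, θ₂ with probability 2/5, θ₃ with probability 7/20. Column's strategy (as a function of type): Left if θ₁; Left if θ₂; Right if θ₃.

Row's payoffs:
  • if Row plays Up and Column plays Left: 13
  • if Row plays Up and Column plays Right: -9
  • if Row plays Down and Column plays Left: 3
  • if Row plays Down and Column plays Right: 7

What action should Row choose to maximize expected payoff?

E[Up] = 1/4·(13) + 2/5·(13) + 7/20·(-9) = 53/10
E[Down] = 1/4·(3) + 2/5·(3) + 7/20·(7) = 22/5
Best response: Up (53/10 is the largest).

Up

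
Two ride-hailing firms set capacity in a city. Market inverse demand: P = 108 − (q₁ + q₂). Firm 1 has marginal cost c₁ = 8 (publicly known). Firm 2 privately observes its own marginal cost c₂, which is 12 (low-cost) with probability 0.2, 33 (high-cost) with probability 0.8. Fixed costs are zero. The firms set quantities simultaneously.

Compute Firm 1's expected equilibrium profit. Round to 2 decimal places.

Type-c best response for Firm 2: q₂(c) = (108 − c)/2 − q₁/2.
Firm 1 maximizes expected profit; its first-order condition is 108 − 2q₁ − E[q₂] − 8 = 0.
Substituting E[q₂] and solving: E[c₂] = 28.8, so q₁ = (108 − 2·8 + 28.8)/3 = 40.2667.
E[P] = 108 − (q₁ + E[q₂]) = 48.2667; Firm 1's expected profit = (E[P] − 8)·q₁ = (48.2667 − 8)·40.2667 = 1621.4.

1621.40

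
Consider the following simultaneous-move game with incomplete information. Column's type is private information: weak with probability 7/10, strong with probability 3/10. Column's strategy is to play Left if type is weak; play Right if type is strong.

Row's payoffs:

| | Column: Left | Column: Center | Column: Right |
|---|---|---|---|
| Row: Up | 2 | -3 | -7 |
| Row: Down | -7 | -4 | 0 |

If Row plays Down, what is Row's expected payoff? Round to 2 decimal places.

E[Down] = 7/10·(-7) + 3/10·0 = (-49/10) + 0 = -49/10

-4.90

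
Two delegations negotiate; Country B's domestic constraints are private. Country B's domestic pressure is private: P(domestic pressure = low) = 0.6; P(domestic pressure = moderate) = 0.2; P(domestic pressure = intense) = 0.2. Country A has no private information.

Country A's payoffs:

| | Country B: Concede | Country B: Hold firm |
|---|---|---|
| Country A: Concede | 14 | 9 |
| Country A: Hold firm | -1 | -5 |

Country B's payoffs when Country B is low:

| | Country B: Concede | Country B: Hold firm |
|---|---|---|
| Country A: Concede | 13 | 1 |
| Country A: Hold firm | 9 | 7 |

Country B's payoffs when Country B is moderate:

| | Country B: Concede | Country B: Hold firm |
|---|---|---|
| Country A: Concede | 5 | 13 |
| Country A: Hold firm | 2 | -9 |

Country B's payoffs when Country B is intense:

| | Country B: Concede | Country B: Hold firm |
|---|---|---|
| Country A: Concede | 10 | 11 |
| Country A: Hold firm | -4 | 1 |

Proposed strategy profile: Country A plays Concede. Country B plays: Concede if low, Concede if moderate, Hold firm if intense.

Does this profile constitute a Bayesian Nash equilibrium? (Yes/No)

A profile is a BNE iff every type of every player is best-responding given beliefs about the other side.
Country A plays Concede: E[Concede] = 0.6·(14) + 0.2·(14) + 0.2·(9) = 13; E[Hold firm] = -1.8. Best-responding. ✓
Country B (domestic pressure low), facing Concede: Concede gives 13, Hold firm gives 1. Proposed Concede is best. ✓
Country B (domestic pressure moderate), facing Concede: Concede gives 5, Hold firm gives 13. Proposed Concede is not best — profitable deviation exists. ✗
Country B (domestic pressure intense), facing Concede: Concede gives 10, Hold firm gives 11. Proposed Hold firm is best. ✓

No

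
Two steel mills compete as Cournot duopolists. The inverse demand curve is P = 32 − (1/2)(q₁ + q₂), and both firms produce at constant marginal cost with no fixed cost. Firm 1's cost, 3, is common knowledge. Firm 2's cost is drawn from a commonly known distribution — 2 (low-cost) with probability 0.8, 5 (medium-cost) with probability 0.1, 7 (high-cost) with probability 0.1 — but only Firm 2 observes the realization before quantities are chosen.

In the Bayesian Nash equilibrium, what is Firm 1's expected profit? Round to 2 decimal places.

Type-c best response for Firm 2: q₂(c) = (32 − c) − q₁/2.
Firm 1 maximizes expected profit; its first-order condition is 32 − q₁ − (1/2)E[q₂] − 3 = 0.
Substituting E[q₂] and solving: E[c₂] = 2.8, so q₁ = (32 − 2·3 + 2.8)/(3/2) = 19.2.
E[P] = 32 − (1/2)·(q₁ + E[q₂]) = 12.6; Firm 1's expected profit = (E[P] − 3)·q₁ = (12.6 − 3)·19.2 = 184.32.

184.32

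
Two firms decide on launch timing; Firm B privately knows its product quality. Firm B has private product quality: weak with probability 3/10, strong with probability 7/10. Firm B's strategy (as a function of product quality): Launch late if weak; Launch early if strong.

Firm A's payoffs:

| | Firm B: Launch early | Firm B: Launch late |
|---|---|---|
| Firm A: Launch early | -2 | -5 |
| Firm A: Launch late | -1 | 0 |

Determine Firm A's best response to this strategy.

Launch late

Compute Firm A's expected payoff for each action, taking the expectation over Firm B's type.
E[Launch early] = 3/10·(-5) + 7/10·(-2) = -29/10
E[Launch late] = 3/10·(0) + 7/10·(-1) = -7/10
Best response: Launch late (-7/10 is the largest).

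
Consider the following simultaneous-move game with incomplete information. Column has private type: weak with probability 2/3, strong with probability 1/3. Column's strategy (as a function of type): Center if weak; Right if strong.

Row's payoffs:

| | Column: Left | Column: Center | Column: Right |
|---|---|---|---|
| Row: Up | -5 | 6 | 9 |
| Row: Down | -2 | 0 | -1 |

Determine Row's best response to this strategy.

E[Up] = 2/3·(6) + 1/3·(9) = 7
E[Down] = 2/3·(0) + 1/3·(-1) = -1/3
Best response: Up (7 is the largest).

Up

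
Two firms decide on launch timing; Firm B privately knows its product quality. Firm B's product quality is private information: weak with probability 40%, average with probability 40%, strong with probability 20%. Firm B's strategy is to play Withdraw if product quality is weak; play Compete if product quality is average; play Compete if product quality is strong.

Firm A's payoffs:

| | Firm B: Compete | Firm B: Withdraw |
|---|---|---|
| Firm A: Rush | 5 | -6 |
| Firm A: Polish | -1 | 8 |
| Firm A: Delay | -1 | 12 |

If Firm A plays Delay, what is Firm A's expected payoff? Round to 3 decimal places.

E[Delay] = 0.4·12 + 0.4·(-1) + 0.2·(-1) = 4.8 + (-0.4) + (-0.2) = 4.2

4.200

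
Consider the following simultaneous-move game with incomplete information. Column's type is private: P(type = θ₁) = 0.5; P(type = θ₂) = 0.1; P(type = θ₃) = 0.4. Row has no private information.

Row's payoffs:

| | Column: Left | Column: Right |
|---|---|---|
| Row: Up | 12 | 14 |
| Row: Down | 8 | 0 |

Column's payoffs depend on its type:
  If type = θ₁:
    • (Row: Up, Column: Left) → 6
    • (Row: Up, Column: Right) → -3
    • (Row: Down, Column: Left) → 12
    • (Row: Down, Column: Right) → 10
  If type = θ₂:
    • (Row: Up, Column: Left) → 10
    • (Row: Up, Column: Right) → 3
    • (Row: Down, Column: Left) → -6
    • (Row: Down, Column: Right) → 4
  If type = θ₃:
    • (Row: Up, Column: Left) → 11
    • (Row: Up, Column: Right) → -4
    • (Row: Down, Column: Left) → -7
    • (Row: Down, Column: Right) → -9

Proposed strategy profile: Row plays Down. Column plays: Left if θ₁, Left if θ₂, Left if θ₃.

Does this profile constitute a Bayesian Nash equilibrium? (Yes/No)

Row plays Down: E[Down] = 0.5·(8) + 0.1·(8) + 0.4·(8) = 8; E[Up] = 12. Not best-responding. ✗
Column (type θ₁), facing Down: Left gives 12, Right gives 10. Proposed Left is best. ✓
Column (type θ₂), facing Down: Left gives -6, Right gives 4. Proposed Left is not best — profitable deviation exists. ✗
Column (type θ₃), facing Down: Left gives -7, Right gives -9. Proposed Left is best. ✓

No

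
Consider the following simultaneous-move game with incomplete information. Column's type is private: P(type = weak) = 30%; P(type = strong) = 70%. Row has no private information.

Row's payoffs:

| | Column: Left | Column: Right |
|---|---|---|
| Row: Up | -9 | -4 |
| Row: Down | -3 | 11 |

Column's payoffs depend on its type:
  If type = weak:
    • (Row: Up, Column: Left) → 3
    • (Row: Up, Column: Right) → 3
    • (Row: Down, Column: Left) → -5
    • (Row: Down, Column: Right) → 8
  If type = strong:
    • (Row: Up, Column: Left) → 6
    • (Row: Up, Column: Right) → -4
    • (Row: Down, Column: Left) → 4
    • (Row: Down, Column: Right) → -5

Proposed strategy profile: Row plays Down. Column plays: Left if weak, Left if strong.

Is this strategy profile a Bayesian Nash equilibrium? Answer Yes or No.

No

Row plays Down: E[Down] = 0.3·(-3) + 0.7·(-3) = -3; E[Up] = -9. Best-responding. ✓
Column (type weak), facing Down: Left gives -5, Right gives 8. Proposed Left is not best — profitable deviation exists. ✗
Column (type strong), facing Down: Left gives 4, Right gives -5. Proposed Left is best. ✓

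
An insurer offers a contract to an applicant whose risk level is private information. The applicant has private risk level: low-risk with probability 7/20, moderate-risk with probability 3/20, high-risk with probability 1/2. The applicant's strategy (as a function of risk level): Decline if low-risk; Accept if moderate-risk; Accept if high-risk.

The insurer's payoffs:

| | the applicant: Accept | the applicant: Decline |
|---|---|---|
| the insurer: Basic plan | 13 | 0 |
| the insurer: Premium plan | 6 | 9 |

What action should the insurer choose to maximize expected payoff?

E[Basic plan] = 7/20·(0) + 3/20·(13) + 1/2·(13) = 169/20
E[Premium plan] = 7/20·(9) + 3/20·(6) + 1/2·(6) = 141/20
Best response: Basic plan (169/20 is the largest).

Basic plan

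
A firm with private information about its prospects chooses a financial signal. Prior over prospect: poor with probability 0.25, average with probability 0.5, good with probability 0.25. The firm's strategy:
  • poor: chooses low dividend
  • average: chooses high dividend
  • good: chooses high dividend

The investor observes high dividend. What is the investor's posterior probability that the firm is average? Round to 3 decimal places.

Apply Bayes' rule using the sender's strategy as the likelihood.
P(high dividend) = 0.25·0 + 0.5·1 + 0.25·1 = 0.75
P(average | high dividend) = (0.5·1) / 0.75 = 0.5 / 0.75 = 0.666667

0.667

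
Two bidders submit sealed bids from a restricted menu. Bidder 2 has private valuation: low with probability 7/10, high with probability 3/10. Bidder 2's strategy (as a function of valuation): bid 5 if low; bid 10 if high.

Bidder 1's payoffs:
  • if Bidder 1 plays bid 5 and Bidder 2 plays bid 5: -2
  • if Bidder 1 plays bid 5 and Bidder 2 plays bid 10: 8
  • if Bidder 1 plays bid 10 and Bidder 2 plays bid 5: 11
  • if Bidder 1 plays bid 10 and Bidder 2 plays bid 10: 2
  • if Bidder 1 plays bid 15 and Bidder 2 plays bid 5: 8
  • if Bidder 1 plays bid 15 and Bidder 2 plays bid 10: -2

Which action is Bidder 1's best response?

bid 10

E[bid 5] = 7/10·(-2) + 3/10·(8) = 1
E[bid 10] = 7/10·(11) + 3/10·(2) = 83/10
E[bid 15] = 7/10·(8) + 3/10·(-2) = 5
Best response: bid 10 (83/10 is the largest).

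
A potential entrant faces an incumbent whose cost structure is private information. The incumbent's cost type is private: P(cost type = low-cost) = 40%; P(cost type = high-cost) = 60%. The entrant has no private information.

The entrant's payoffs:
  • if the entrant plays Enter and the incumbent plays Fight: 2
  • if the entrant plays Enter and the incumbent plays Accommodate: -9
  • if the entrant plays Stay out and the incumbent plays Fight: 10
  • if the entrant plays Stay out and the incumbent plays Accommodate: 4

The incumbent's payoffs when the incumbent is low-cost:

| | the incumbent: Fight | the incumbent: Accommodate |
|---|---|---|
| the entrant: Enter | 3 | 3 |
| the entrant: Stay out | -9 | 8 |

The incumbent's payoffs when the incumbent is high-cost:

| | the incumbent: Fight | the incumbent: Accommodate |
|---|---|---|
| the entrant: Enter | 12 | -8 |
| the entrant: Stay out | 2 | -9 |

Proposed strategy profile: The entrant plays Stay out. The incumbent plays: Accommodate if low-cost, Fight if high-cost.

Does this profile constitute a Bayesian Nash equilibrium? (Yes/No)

Yes

A profile is a BNE iff every type of every player is best-responding given beliefs about the other side.
The entrant plays Stay out: E[Stay out] = 0.4·(4) + 0.6·(10) = 7.6; E[Enter] = -2.4. Best-responding. ✓
The incumbent (cost type low-cost), facing Stay out: Fight gives -9, Accommodate gives 8. Proposed Accommodate is best. ✓
The incumbent (cost type high-cost), facing Stay out: Fight gives 2, Accommodate gives -9. Proposed Fight is best. ✓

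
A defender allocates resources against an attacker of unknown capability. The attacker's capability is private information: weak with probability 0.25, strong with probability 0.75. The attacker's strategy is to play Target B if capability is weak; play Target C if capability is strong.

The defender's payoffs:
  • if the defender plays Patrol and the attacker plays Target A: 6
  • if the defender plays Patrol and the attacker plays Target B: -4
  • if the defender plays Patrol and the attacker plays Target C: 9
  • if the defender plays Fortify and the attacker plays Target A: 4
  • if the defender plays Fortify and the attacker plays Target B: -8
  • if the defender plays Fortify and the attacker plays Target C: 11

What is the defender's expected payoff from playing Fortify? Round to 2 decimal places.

6.25

Take the expectation over the attacker's capability, weighting each type's action by its prior probability.
E[Fortify] = 0.25·(-8) + 0.75·11 = (-2) + 8.25 = 6.25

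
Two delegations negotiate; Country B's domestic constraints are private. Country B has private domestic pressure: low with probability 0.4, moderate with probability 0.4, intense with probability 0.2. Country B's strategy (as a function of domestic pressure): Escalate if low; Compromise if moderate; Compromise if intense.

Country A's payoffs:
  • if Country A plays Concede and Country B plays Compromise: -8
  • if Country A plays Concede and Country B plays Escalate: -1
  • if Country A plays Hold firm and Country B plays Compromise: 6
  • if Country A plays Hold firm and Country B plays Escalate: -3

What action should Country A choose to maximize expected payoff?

Compute Country A's expected payoff for each action, taking the expectation over Country B's type.
E[Concede] = 0.4·(-1) + 0.4·(-8) + 0.2·(-8) = -5.2
E[Hold firm] = 0.4·(-3) + 0.4·(6) + 0.2·(6) = 2.4
Best response: Hold firm (2.4 is the largest).

Hold firm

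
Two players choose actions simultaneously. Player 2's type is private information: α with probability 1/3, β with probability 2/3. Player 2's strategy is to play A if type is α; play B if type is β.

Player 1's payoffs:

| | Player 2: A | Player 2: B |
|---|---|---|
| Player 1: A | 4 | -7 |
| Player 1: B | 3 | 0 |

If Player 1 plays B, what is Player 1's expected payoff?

1

E[B] = 1/3·3 + 2/3·0 = 1 + 0 = 1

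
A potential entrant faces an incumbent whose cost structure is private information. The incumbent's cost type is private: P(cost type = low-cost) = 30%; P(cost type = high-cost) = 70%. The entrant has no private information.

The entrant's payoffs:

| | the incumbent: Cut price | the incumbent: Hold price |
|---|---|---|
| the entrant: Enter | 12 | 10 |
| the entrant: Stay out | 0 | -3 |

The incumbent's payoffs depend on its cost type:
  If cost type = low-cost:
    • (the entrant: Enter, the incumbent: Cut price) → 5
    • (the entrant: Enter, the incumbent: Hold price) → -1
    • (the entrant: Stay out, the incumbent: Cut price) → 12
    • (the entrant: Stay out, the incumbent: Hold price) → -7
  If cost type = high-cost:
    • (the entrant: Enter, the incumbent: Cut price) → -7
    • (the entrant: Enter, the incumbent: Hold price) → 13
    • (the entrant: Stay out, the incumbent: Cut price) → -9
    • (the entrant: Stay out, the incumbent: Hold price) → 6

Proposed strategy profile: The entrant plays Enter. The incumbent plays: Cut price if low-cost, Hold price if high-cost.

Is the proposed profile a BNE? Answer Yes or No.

The entrant plays Enter: E[Enter] = 0.3·(12) + 0.7·(10) = 10.6; E[Stay out] = -2.1. Best-responding. ✓
The incumbent (cost type low-cost), facing Enter: Cut price gives 5, Hold price gives -1. Proposed Cut price is best. ✓
The incumbent (cost type high-cost), facing Enter: Cut price gives -7, Hold price gives 13. Proposed Hold price is best. ✓

Yes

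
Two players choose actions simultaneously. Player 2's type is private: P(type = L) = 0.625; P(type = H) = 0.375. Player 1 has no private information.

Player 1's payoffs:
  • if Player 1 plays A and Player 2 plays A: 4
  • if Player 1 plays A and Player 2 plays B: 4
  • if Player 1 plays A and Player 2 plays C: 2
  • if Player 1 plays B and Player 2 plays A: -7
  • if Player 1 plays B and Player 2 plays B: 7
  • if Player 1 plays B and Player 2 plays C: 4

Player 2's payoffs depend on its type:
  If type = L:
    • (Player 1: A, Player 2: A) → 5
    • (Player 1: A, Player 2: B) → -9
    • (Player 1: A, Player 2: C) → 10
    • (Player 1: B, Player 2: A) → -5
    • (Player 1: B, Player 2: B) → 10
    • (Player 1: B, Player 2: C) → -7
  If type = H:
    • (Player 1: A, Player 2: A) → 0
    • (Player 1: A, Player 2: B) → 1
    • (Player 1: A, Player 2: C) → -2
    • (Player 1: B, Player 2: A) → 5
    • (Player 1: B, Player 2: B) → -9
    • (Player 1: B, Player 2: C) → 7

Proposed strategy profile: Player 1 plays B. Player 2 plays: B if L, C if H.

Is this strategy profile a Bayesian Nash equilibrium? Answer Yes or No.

Yes

Player 1 plays B: E[B] = 0.625·(7) + 0.375·(4) = 5.875; E[A] = 3.25. Best-responding. ✓
Player 2 (type L), facing B: A gives -5, B gives 10, C gives -7. Proposed B is best. ✓
Player 2 (type H), facing B: A gives 5, B gives -9, C gives 7. Proposed C is best. ✓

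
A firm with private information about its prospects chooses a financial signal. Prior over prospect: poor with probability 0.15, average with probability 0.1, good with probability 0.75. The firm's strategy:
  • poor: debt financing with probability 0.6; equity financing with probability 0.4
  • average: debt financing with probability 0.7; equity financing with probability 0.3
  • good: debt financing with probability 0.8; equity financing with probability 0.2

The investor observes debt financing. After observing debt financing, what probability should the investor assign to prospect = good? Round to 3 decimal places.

P(debt financing) = 0.15·0.6 + 0.1·0.7 + 0.75·0.8 = 0.76
P(good | debt financing) = (0.75·0.8) / 0.76 = 0.6 / 0.76 = 0.789474

0.789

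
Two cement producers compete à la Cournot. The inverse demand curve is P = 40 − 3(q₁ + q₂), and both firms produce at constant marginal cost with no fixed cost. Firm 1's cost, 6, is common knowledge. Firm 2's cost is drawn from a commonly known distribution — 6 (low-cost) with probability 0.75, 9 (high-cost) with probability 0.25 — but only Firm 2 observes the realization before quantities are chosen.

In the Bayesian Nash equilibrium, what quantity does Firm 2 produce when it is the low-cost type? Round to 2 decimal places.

3.74

Type-c best response for Firm 2: q₂(c) = (40 − c)/6 − q₁/2.
Firm 1 maximizes expected profit; its first-order condition is 40 − 6q₁ − 3E[q₂] − 6 = 0.
Substituting E[q₂] and solving: E[c₂] = 6.75, so q₁ = (40 − 2·6 + 6.75)/9 = 3.86111.
q₂(low-cost) = (40 − 6 − 3·3.86111)/6 = 3.73611.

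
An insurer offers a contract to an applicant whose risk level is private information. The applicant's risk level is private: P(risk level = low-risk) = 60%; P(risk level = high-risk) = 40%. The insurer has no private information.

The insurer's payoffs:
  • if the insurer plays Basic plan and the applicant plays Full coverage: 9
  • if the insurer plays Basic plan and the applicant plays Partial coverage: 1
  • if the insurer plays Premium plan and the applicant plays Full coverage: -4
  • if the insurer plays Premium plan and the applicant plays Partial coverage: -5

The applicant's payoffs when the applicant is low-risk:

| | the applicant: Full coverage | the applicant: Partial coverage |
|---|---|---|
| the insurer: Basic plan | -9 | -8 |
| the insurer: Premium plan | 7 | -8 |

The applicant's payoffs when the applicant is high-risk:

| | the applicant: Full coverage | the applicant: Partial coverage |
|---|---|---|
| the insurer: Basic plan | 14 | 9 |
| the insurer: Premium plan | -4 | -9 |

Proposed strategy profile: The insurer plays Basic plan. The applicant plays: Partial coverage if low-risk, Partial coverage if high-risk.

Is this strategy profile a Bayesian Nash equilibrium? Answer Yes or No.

No

The insurer plays Basic plan: E[Basic plan] = 0.6·(1) + 0.4·(1) = 1; E[Premium plan] = -5. Best-responding. ✓
The applicant (risk level low-risk), facing Basic plan: Full coverage gives -9, Partial coverage gives -8. Proposed Partial coverage is best. ✓
The applicant (risk level high-risk), facing Basic plan: Full coverage gives 14, Partial coverage gives 9. Proposed Partial coverage is not best — profitable deviation exists. ✗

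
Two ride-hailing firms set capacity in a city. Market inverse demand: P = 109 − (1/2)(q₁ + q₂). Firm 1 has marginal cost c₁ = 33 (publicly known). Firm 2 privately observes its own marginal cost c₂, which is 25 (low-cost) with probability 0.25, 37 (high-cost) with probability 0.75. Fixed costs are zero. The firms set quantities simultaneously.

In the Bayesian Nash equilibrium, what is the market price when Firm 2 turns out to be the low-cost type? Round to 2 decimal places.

54.17

Type-c best response for Firm 2: q₂(c) = (109 − c) − q₁/2.
Firm 1 maximizes expected profit; its first-order condition is 109 − q₁ − (1/2)E[q₂] − 33 = 0.
Substituting E[q₂] and solving: E[c₂] = 34, so q₁ = (109 − 2·33 + 34)/(3/2) = 51.3333.
q₂(low-cost) = 58.3333, so P = 109 − (1/2)·(51.3333 + 58.3333) = 54.1667.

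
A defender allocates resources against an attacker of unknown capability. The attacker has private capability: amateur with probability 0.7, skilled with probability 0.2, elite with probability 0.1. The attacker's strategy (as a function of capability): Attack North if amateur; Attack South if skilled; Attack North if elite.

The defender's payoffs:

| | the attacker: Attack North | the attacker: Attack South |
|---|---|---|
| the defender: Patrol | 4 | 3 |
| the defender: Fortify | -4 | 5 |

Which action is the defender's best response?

Patrol

E[Patrol] = 0.7·(4) + 0.2·(3) + 0.1·(4) = 3.8
E[Fortify] = 0.7·(-4) + 0.2·(5) + 0.1·(-4) = -2.2
Best response: Patrol (3.8 is the largest).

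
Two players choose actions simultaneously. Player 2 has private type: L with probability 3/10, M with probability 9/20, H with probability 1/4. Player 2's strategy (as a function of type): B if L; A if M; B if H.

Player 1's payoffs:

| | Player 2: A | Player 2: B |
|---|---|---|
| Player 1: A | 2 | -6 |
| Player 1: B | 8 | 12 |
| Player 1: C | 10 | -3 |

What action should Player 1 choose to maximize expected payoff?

B

Compute Player 1's expected payoff for each action, taking the expectation over Player 2's type.
E[A] = 3/10·(-6) + 9/20·(2) + 1/4·(-6) = -12/5
E[B] = 3/10·(12) + 9/20·(8) + 1/4·(12) = 51/5
E[C] = 3/10·(-3) + 9/20·(10) + 1/4·(-3) = 57/20
Best response: B (51/5 is the largest).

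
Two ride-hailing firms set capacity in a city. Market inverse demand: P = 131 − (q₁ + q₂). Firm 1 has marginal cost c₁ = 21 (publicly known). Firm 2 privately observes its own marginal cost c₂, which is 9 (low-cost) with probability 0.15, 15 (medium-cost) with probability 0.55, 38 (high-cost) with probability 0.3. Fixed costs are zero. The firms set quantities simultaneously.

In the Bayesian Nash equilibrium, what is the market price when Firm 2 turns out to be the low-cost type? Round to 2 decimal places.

51.67

Type-c best response for Firm 2: q₂(c) = (131 − c)/2 − q₁/2.
Firm 1 maximizes expected profit; its first-order condition is 131 − 2q₁ − E[q₂] − 21 = 0.
Substituting E[q₂] and solving: E[c₂] = 21, so q₁ = (131 − 2·21 + 21)/3 = 36.6667.
q₂(low-cost) = 42.6667, so P = 131 − (36.6667 + 42.6667) = 51.6667.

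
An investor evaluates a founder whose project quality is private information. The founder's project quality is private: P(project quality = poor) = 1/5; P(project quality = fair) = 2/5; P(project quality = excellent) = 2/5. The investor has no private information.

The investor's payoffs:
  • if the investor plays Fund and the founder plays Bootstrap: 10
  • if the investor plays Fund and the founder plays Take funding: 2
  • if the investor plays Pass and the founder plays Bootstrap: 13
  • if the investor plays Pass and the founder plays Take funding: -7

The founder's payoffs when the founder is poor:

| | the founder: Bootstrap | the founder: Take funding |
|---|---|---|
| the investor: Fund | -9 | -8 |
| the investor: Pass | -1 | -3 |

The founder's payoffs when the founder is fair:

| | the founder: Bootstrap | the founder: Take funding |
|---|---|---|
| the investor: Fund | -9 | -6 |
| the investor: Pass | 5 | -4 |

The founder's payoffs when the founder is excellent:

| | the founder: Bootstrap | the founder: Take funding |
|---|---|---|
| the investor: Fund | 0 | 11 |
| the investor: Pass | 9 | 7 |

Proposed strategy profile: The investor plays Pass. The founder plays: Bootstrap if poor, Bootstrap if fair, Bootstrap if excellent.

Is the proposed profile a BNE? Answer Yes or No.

Yes

A profile is a BNE iff every type of every player is best-responding given beliefs about the other side.
The investor plays Pass: E[Pass] = 1/5·(13) + 2/5·(13) + 2/5·(13) = 13; E[Fund] = 10. Best-responding. ✓
The founder (project quality poor), facing Pass: Bootstrap gives -1, Take funding gives -3. Proposed Bootstrap is best. ✓
The founder (project quality fair), facing Pass: Bootstrap gives 5, Take funding gives -4. Proposed Bootstrap is best. ✓
The founder (project quality excellent), facing Pass: Bootstrap gives 9, Take funding gives 7. Proposed Bootstrap is best. ✓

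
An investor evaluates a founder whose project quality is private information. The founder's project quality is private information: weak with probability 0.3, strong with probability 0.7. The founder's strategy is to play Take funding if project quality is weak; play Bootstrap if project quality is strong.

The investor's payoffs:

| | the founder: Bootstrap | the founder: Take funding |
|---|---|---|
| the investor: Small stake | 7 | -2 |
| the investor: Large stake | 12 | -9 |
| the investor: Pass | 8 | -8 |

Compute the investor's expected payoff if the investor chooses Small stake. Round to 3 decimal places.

Take the expectation over the founder's project quality, weighting each type's action by its prior probability.
E[Small stake] = 0.3·(-2) + 0.7·7 = (-0.6) + 4.9 = 4.3

4.300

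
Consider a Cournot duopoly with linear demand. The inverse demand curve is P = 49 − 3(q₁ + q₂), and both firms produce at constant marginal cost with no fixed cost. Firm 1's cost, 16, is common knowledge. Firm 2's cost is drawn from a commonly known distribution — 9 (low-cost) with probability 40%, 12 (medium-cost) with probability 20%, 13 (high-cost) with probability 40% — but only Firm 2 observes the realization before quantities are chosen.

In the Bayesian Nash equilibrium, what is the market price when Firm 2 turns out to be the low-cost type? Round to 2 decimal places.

Type-c best response for Firm 2: q₂(c) = (49 − c)/6 − q₁/2.
Firm 1 maximizes expected profit; its first-order condition is 49 − 6q₁ − 3E[q₂] − 16 = 0.
Substituting E[q₂] and solving: E[c₂] = 11.2, so q₁ = (49 − 2·16 + 11.2)/9 = 3.13333.
q₂(low-cost) = 5.1, so P = 49 − 3·(3.13333 + 5.1) = 24.3.

24.30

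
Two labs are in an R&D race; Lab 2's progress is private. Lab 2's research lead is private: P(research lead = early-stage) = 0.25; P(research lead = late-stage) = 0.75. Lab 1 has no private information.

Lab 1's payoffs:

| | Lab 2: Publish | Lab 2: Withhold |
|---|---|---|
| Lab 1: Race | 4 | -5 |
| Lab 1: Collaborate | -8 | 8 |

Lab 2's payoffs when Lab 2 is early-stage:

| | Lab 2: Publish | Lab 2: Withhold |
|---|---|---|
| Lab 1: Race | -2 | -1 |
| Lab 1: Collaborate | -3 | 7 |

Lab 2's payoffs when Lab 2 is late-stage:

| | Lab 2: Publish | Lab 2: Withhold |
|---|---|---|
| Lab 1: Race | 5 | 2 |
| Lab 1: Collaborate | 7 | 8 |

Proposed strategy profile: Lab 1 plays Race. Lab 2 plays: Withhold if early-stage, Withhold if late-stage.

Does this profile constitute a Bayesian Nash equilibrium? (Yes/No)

Lab 1 plays Race: E[Race] = 0.25·(-5) + 0.75·(-5) = -5; E[Collaborate] = 8. Not best-responding. ✗
Lab 2 (research lead early-stage), facing Race: Publish gives -2, Withhold gives -1. Proposed Withhold is best. ✓
Lab 2 (research lead late-stage), facing Race: Publish gives 5, Withhold gives 2. Proposed Withhold is not best — profitable deviation exists. ✗

No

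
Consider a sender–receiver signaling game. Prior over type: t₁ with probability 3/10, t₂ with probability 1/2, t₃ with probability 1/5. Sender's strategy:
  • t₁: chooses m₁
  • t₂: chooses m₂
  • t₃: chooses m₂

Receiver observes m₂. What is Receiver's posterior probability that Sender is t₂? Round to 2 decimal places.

P(m₂) = (3/10)·0 + (1/2)·1 + (1/5)·1 = 7/10
P(t₂ | m₂) = ((1/2)·1) / (7/10) = (1/2) / (7/10) = 5/7

0.71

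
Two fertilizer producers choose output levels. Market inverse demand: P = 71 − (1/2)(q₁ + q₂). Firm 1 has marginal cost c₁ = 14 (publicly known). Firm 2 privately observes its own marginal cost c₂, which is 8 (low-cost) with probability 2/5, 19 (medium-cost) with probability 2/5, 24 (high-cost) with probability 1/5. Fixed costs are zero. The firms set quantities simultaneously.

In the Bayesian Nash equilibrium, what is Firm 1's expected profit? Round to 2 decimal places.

Firm 2 with cost c maximizes (71 − (1/2)(q₁+q₂) − c)·q₂, giving q₂(c) = (71 − c − (1/2)q₁).
E[c₂] = 2/5·8 + 2/5·19 + 1/5·24 = 15.6
Firm 1's FOC against E[q₂] yields q₁ = (71 − 2·14 + E[c₂])/(3/2) = (71 − 28 + 15.6)/(3/2) = 39.0667.
E[P] = 71 − (1/2)·(q₁ + E[q₂]) = 33.5333; Firm 1's expected profit = (E[P] − 14)·q₁ = (33.5333 − 14)·39.0667 = 763.102.

763.10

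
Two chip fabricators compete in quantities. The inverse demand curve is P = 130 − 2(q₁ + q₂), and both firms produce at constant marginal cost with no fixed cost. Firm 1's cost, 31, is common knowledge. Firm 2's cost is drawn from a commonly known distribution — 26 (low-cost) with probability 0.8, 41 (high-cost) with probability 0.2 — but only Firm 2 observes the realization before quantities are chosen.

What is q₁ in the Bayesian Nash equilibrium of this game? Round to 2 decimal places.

16.17

Firm 2 with cost c maximizes (130 − 2(q₁+q₂) − c)·q₂, giving q₂(c) = (130 − c − 2q₁)/4.
E[c₂] = 0.8·26 + 0.2·41 = 29
Firm 1's FOC against E[q₂] yields q₁ = (130 − 2·31 + E[c₂])/6 = (130 − 62 + 29)/6 = 16.1667.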